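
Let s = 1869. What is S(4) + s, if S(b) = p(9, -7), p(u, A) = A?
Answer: 1862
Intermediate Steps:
S(b) = -7
S(4) + s = -7 + 1869 = 1862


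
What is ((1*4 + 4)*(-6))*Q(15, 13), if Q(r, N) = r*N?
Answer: -9360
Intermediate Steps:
Q(r, N) = N*r
((1*4 + 4)*(-6))*Q(15, 13) = ((1*4 + 4)*(-6))*(13*15) = ((4 + 4)*(-6))*195 = (8*(-6))*195 = -48*195 = -9360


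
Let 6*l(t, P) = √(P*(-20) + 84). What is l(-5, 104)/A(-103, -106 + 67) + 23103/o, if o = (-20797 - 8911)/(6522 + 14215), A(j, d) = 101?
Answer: -479086911/29708 + I*√499/303 ≈ -16127.0 + 0.073724*I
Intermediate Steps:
o = -29708/20737 ≈ -1.4326
l(t, P) = √(84 - 20*P)/6 (l(t, P) = √(P*(-20) + 84)/6 = √(-20*P + 84)/6 = √(84 - 20*P)/6)
l(-5, 104)/A(-103, -106 + 67) + 23103/o = (√(21 - 5*104)/3)/101 + 23103/(-29708/20737) = (√(21 - 520)/3)*(1/101) + 23103*(-20737/29708) = (√(-499)/3)*(1/101) - 479086911/29708 = ((I*√499)/3)*(1/101) - 479086911/29708 = (I*√499/3)*(1/101) - 479086911/29708 = I*√499/303 - 479086911/29708 = -479086911/29708 + I*√499/303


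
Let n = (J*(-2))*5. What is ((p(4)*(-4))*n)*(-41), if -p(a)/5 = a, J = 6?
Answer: 196800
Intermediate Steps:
p(a) = -5*a
n = -60 (n = (6*(-2))*5 = -12*5 = -60)
((p(4)*(-4))*n)*(-41) = ((-5*4*(-4))*(-60))*(-41) = (-20*(-4)*(-60))*(-41) = (80*(-60))*(-41) = -4800*(-41) = 196800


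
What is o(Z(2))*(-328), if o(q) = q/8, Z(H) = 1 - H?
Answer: 41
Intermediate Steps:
o(q) = q/8 (o(q) = q*(⅛) = q/8)
o(Z(2))*(-328) = ((1 - 1*2)/8)*(-328) = ((1 - 2)/8)*(-328) = ((⅛)*(-1))*(-328) = -⅛*(-328) = 41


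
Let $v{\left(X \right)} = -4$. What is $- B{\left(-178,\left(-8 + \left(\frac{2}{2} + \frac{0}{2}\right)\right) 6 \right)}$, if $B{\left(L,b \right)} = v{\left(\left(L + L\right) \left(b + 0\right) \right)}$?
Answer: $4$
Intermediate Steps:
$B{\left(L,b \right)} = -4$
$- B{\left(-178,\left(-8 + \left(\frac{2}{2} + \frac{0}{2}\right)\right) 6 \right)} = \left(-1\right) \left(-4\right) = 4$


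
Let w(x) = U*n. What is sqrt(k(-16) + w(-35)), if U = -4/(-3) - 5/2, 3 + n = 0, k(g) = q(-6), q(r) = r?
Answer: I*sqrt(10)/2 ≈ 1.5811*I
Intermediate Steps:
k(g) = -6
n = -3 (n = -3 + 0 = -3)
U = -7/6 (U = -4*(-1/3) - 5*1/2 = 4/3 - 5/2 = -7/6 ≈ -1.1667)
w(x) = 7/2 (w(x) = -7/6*(-3) = 7/2)
sqrt(k(-16) + w(-35)) = sqrt(-6 + 7/2) = sqrt(-5/2) = I*sqrt(10)/2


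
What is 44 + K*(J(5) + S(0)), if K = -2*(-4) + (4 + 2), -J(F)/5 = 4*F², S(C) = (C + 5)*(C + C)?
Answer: -6956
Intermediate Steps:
S(C) = 2*C*(5 + C) (S(C) = (5 + C)*(2*C) = 2*C*(5 + C))
J(F) = -20*F²
K = 14 (K = 8 + 6 = 14)
44 + K*(J(5) + S(0)) = 44 + 14*(-20*5² + 2*0*(5 + 0)) = 44 + 14*(-20*25 + 2*0*5) = 44 + 14*(-500 + 0) = 44 + 14*(-500) = 44 - 7000 = -6956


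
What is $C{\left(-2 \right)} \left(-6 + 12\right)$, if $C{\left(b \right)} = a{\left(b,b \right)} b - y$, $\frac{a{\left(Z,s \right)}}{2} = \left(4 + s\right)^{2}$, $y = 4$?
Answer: $-120$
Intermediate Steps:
$a{\left(Z,s \right)} = 2 \left(4 + s\right)^{2}$
$C{\left(b \right)} = -4 + 2 b \left(4 + b\right)^{2}$ ($C{\left(b \right)} = 2 \left(4 + b\right)^{2} b - 4 = 2 b \left(4 + b\right)^{2} - 4 = -4 + 2 b \left(4 + b\right)^{2}$)
$C{\left(-2 \right)} \left(-6 + 12\right) = \left(-4 + 2 \left(-2\right) \left(4 - 2\right)^{2}\right) \left(-6 + 12\right) = \left(-4 + 2 \left(-2\right) 2^{2}\right) 6 = \left(-4 + 2 \left(-2\right) 4\right) 6 = \left(-4 - 16\right) 6 = \left(-20\right) 6 = -120$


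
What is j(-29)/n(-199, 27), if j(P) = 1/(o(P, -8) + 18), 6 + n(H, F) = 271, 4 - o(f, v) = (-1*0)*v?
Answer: 1/5830 ≈ 0.00017153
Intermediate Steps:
o(f, v) = 4 (o(f, v) = 4 - (-1*0)*v = 4 - 0*v = 4 - 1*0 = 4 + 0 = 4)
n(H, F) = 265 (n(H, F) = -6 + 271 = 265)
j(P) = 1/22 (j(P) = 1/(4 + 18) = 1/22)
j(-29)/n(-199, 27) = (1/22)/265 = (1/22)*(1/265) = 1/5830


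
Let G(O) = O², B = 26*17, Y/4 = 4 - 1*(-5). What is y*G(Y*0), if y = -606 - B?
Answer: 0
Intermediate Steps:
Y = 36 (Y = 4*(4 - 1*(-5)) = 4*(4 + 5) = 4*9 = 36)
B = 442
y = -1048 (y = -606 - 1*442 = -606 - 442 = -1048)
y*G(Y*0) = -1048*(36*0)² = -1048*0² = -1048*0 = 0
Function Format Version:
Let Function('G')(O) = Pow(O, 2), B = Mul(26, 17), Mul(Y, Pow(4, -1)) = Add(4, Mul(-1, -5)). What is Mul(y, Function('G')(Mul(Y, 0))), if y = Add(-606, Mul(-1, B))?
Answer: 0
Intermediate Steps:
Y = 36 (Y = Mul(4, Add(4, Mul(-1, -5))) = Mul(4, Add(4, 5)) = Mul(4, 9) = 36)
B = 442
y = -1048 (y = Add(-606, Mul(-1, 442)) = Add(-606, -442) = -1048)
Mul(y, Function('G')(Mul(Y, 0))) = Mul(-1048, Pow(Mul(36, 0), 2)) = Mul(-1048, Pow(0, 2)) = Mul(-1048, 0) = 0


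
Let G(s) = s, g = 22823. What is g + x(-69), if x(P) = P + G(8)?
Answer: 22762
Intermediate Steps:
x(P) = 8 + P (x(P) = P + 8 = 8 + P)
g + x(-69) = 22823 + (8 - 69) = 22823 - 61 = 22762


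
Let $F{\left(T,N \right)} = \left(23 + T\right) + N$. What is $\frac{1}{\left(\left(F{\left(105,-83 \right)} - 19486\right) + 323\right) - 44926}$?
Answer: $- \frac{1}{64044} \approx -1.5614 \cdot 10^{-5}$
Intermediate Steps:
$F{\left(T,N \right)} = 23 + N + T$
$\frac{1}{\left(\left(F{\left(105,-83 \right)} - 19486\right) + 323\right) - 44926} = \frac{1}{\left(\left(\left(23 - 83 + 105\right) - 19486\right) + 323\right) - 44926} = \frac{1}{\left(\left(45 - 19486\right) + 323\right) - 44926} = \frac{1}{\left(-19441 + 323\right) - 44926} = \frac{1}{-19118 - 44926} = \frac{1}{-64044} = - \frac{1}{64044}$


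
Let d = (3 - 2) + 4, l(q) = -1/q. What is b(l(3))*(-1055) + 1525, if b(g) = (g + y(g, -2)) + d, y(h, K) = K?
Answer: -3865/3 ≈ -1288.3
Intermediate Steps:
d = 5 (d = 1 + 4 = 5)
b(g) = 3 + g (b(g) = (g - 2) + 5 = (-2 + g) + 5 = 3 + g)
b(l(3))*(-1055) + 1525 = (3 - 1/3)*(-1055) + 1525 = (3 - 1*⅓)*(-1055) + 1525 = (3 - ⅓)*(-1055) + 1525 = (8/3)*(-1055) + 1525 = -8440/3 + 1525 = -3865/3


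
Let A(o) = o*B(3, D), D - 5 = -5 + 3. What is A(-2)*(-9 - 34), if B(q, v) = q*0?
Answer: 0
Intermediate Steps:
D = 3 (D = 5 + (-5 + 3) = 5 - 2 = 3)
B(q, v) = 0
A(o) = 0 (A(o) = o*0 = 0)
A(-2)*(-9 - 34) = 0*(-9 - 34) = 0*(-43) = 0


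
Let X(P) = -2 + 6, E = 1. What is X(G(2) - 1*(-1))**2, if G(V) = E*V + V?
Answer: 16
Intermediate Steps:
G(V) = 2*V (G(V) = 1*V + V = V + V = 2*V)
X(P) = 4
X(G(2) - 1*(-1))**2 = 4**2 = 16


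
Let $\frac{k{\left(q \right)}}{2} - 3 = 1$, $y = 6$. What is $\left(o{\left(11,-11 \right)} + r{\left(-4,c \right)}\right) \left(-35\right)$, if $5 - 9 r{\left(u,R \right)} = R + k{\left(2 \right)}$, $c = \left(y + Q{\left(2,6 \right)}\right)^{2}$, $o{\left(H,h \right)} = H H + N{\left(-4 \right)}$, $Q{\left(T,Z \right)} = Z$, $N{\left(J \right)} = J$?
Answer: $- \frac{10570}{3} \approx -3523.3$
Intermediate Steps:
$k{\left(q \right)} = 8$ ($k{\left(q \right)} = 6 + 2 \cdot 1 = 6 + 2 = 8$)
$o{\left(H,h \right)} = -4 + H^{2}$ ($o{\left(H,h \right)} = H H - 4 = H^{2} - 4 = -4 + H^{2}$)
$c = 144$ ($c = \left(6 + 6\right)^{2} = 12^{2} = 144$)
$r{\left(u,R \right)} = - \frac{1}{3} - \frac{R}{9}$ ($r{\left(u,R \right)} = \frac{5}{9} - \frac{R + 8}{9} = \frac{5}{9} - \frac{8 + R}{9} = \frac{5}{9} - \left(\frac{8}{9} + \frac{R}{9}\right) = - \frac{1}{3} - \frac{R}{9}$)
$\left(o{\left(11,-11 \right)} + r{\left(-4,c \right)}\right) \left(-35\right) = \left(\left(-4 + 11^{2}\right) - \frac{49}{3}\right) \left(-35\right) = \left(\left(-4 + 121\right) - \frac{49}{3}\right) \left(-35\right) = \left(117 - \frac{49}{3}\right) \left(-35\right) = \frac{302}{3} \left(-35\right) = - \frac{10570}{3}$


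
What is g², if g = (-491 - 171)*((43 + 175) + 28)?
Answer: 26520773904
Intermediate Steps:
g = -162852 (g = -662*(218 + 28) = -662*246 = -162852)
g² = (-162852)² = 26520773904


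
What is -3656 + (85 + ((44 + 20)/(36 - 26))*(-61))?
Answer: -19807/5 ≈ -3961.4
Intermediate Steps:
-3656 + (85 + ((44 + 20)/(36 - 26))*(-61)) = -3656 + (85 + (64/10)*(-61)) = -3656 + (85 + (64*(⅒))*(-61)) = -3656 + (85 + (32/5)*(-61)) = -3656 + (85 - 1952/5) = -3656 - 1527/5 = -19807/5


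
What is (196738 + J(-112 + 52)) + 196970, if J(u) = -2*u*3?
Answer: 394068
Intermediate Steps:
J(u) = -6*u
(196738 + J(-112 + 52)) + 196970 = (196738 - 6*(-112 + 52)) + 196970 = (196738 - 6*(-60)) + 196970 = (196738 + 360) + 196970 = 197098 + 196970 = 394068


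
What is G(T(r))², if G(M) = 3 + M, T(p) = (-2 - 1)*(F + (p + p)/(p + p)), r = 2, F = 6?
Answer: 324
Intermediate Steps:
T(p) = -21 (T(p) = (-2 - 1)*(6 + (p + p)/(p + p)) = -3*(6 + (2*p)/((2*p))) = -3*(6 + (2*p)*(1/(2*p))) = -3*(6 + 1) = -3*7 = -21)
G(T(r))² = (3 - 21)² = (-18)² = 324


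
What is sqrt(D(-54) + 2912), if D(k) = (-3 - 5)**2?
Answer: 4*sqrt(186) ≈ 54.553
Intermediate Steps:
D(k) = 64 (D(k) = (-8)**2 = 64)
sqrt(D(-54) + 2912) = sqrt(64 + 2912) = sqrt(2976) = 4*sqrt(186)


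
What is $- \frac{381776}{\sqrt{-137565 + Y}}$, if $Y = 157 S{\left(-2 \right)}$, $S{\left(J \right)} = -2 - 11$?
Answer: $\frac{190888 i \sqrt{166}}{2407} \approx 1021.8 i$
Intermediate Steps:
$S{\left(J \right)} = -13$ ($S{\left(J \right)} = -2 - 11 = -13$)
$Y = -2041$ ($Y = 157 \left(-13\right) = -2041$)
$- \frac{381776}{\sqrt{-137565 + Y}} = - \frac{381776}{\sqrt{-137565 - 2041}} = - \frac{381776}{\sqrt{-139606}} = - \frac{381776}{29 i \sqrt{166}} = - 381776 \left(- \frac{i \sqrt{166}}{4814}\right) = \frac{190888 i \sqrt{166}}{2407}$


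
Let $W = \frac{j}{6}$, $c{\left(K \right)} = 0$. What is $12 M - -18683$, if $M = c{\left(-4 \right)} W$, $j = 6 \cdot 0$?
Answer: $18683$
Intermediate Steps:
$j = 0$
$W = 0$ ($W = \frac{0}{6} = 0 \cdot \frac{1}{6} = 0$)
$M = 0$ ($M = 0 \cdot 0 = 0$)
$12 M - -18683 = 12 \cdot 0 - -18683 = 0 + 18683 = 18683$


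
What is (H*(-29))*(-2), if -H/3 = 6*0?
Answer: 0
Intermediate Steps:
H = 0 (H = -18*0 = -3*0 = 0)
(H*(-29))*(-2) = (0*(-29))*(-2) = 0*(-2) = 0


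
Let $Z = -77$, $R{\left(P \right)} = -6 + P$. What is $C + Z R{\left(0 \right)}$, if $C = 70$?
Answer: $532$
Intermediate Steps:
$C + Z R{\left(0 \right)} = 70 - 77 \left(-6 + 0\right) = 70 - -462 = 70 + 462 = 532$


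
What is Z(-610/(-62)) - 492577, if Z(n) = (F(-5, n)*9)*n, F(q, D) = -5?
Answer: -15283612/31 ≈ -4.9302e+5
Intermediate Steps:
Z(n) = -45*n (Z(n) = (-5*9)*n = -45*n)
Z(-610/(-62)) - 492577 = -(-27450)/(-62) - 492577 = -(-27450)*(-1)/62 - 492577 = -45*305/31 - 492577 = -13725/31 - 492577 = -15283612/31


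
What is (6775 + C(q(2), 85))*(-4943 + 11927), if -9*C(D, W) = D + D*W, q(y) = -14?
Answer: 48250904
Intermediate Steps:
C(D, W) = -D/9 - D*W/9 (C(D, W) = -(D + D*W)/9 = -D/9 - D*W/9)
(6775 + C(q(2), 85))*(-4943 + 11927) = (6775 - ⅑*(-14)*(1 + 85))*(-4943 + 11927) = (6775 - ⅑*(-14)*86)*6984 = (6775 + 1204/9)*6984 = (62179/9)*6984 = 48250904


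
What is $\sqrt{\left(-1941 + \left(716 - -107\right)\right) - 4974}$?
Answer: $2 i \sqrt{1523} \approx 78.051 i$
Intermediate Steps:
$\sqrt{\left(-1941 + \left(716 - -107\right)\right) - 4974} = \sqrt{\left(-1941 + \left(716 + 107\right)\right) - 4974} = \sqrt{\left(-1941 + 823\right) - 4974} = \sqrt{-1118 - 4974} = \sqrt{-6092} = 2 i \sqrt{1523}$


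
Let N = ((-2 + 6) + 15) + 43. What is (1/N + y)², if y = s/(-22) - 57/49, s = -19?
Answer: 22439169/279190681 ≈ 0.080372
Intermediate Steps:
N = 62 (N = (4 + 15) + 43 = 19 + 43 = 62)
y = -323/1078 (y = -19/(-22) - 57/49 = -19*(-1/22) - 57*1/49 = 19/22 - 57/49 = -323/1078 ≈ -0.29963)
(1/N + y)² = (1/62 - 323/1078)² = (-4737/16709)² = 22439169/279190681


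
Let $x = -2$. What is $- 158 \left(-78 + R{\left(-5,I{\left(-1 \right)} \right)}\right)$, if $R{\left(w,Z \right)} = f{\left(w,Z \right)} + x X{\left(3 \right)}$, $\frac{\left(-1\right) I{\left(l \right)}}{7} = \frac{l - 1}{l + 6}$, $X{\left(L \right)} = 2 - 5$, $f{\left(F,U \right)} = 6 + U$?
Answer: $\frac{49928}{5} \approx 9985.6$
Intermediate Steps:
$X{\left(L \right)} = -3$
$I{\left(l \right)} = - \frac{7 \left(-1 + l\right)}{6 + l}$ ($I{\left(l \right)} = - 7 \frac{l - 1}{l + 6} = - 7 \frac{-1 + l}{6 + l} = - \frac{7 \left(-1 + l\right)}{6 + l}$)
$R{\left(w,Z \right)} = 12 + Z$ ($R{\left(w,Z \right)} = \left(6 + Z\right) - -6 = \left(6 + Z\right) + 6 = 12 + Z$)
$- 158 \left(-78 + R{\left(-5,I{\left(-1 \right)} \right)}\right) = - 158 \left(-78 + \left(12 + \frac{7 \left(1 - -1\right)}{6 - 1}\right)\right) = - 158 \left(-78 + \left(12 + \frac{7 \left(1 + 1\right)}{5}\right)\right) = - 158 \left(-78 + \left(12 + 7 \cdot \frac{1}{5} \cdot 2\right)\right) = - 158 \left(-78 + \left(12 + \frac{14}{5}\right)\right) = - 158 \left(-78 + \frac{74}{5}\right) = \left(-158\right) \left(- \frac{316}{5}\right) = \frac{49928}{5}$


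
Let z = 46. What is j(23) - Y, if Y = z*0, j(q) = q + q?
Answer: 46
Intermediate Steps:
j(q) = 2*q
Y = 0 (Y = 46*0 = 0)
j(23) - Y = 2*23 - 1*0 = 46 + 0 = 46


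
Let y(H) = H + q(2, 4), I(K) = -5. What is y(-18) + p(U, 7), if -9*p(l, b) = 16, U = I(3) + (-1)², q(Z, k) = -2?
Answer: -196/9 ≈ -21.778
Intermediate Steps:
U = -4 (U = -5 + (-1)² = -5 + 1 = -4)
p(l, b) = -16/9 (p(l, b) = -⅑*16 = -16/9)
y(H) = -2 + H (y(H) = H - 2 = -2 + H)
y(-18) + p(U, 7) = (-2 - 18) - 16/9 = -20 - 16/9 = -196/9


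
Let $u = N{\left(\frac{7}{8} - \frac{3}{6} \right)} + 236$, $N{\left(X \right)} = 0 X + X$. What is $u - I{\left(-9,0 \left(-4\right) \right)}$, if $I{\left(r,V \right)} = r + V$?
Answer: $\frac{1963}{8} \approx 245.38$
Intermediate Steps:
$I{\left(r,V \right)} = V + r$
$N{\left(X \right)} = X$ ($N{\left(X \right)} = 0 + X = X$)
$u = \frac{1891}{8}$ ($u = \left(\frac{7}{8} - \frac{3}{6}\right) + 236 = \left(7 \cdot \frac{1}{8} - \frac{1}{2}\right) + 236 = \left(\frac{7}{8} - \frac{1}{2}\right) + 236 = \frac{3}{8} + 236 = \frac{1891}{8} \approx 236.38$)
$u - I{\left(-9,0 \left(-4\right) \right)} = \frac{1891}{8} - \left(0 \left(-4\right) - 9\right) = \frac{1891}{8} - \left(0 - 9\right) = \frac{1891}{8} - -9 = \frac{1891}{8} + 9 = \frac{1963}{8}$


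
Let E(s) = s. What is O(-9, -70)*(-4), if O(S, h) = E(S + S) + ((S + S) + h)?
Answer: 424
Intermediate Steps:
O(S, h) = h + 4*S (O(S, h) = (S + S) + ((S + S) + h) = 2*S + (2*S + h) = 2*S + (h + 2*S) = h + 4*S)
O(-9, -70)*(-4) = (-70 + 4*(-9))*(-4) = (-70 - 36)*(-4) = -106*(-4) = 424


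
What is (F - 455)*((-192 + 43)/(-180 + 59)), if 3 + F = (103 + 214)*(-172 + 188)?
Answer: 687486/121 ≈ 5681.7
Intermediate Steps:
F = 5069 (F = -3 + (103 + 214)*(-172 + 188) = -3 + 317*16 = -3 + 5072 = 5069)
(F - 455)*((-192 + 43)/(-180 + 59)) = (5069 - 455)*((-192 + 43)/(-180 + 59)) = 4614*(-149/(-121)) = 4614*(-149*(-1/121)) = 4614*(149/121) = 687486/121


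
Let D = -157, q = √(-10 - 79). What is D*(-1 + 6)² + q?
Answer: -3925 + I*√89 ≈ -3925.0 + 9.434*I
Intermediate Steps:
q = I*√89 (q = √(-89) = I*√89 ≈ 9.434*I)
D*(-1 + 6)² + q = -157*(-1 + 6)² + I*√89 = -157*5² + I*√89 = -157*25 + I*√89 = -3925 + I*√89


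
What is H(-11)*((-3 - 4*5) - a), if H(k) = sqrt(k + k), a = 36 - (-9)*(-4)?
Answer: -23*I*sqrt(22) ≈ -107.88*I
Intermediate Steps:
a = 0 (a = 36 - 1*36 = 36 - 36 = 0)
H(k) = sqrt(2)*sqrt(k) (H(k) = sqrt(2*k) = sqrt(2)*sqrt(k))
H(-11)*((-3 - 4*5) - a) = (sqrt(2)*sqrt(-11))*((-3 - 4*5) - 1*0) = (sqrt(2)*(I*sqrt(11)))*((-3 - 20) + 0) = (I*sqrt(22))*(-23 + 0) = (I*sqrt(22))*(-23) = -23*I*sqrt(22)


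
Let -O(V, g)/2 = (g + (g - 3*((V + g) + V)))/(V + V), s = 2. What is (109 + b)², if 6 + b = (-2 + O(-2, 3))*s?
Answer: 11664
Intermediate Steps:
O(V, g) = -(-g - 6*V)/V (O(V, g) = -2*(g + (g - 3*((V + g) + V)))/(V + V) = -2*(g + (g - 3*(g + 2*V)))/(2*V) = -2*(g + (g + (-6*V - 3*g)))*1/(2*V) = -2*(g + (-6*V - 2*g))*1/(2*V) = -2*(-g - 6*V)*1/(2*V) = -(-g - 6*V)/V)
b = -1 (b = -6 + (-2 + (6 + 3/(-2)))*2 = -6 + (-2 + (6 + 3*(-½)))*2 = -6 + (-2 + (6 - 3/2))*2 = -6 + (-2 + 9/2)*2 = -6 + (5/2)*2 = -6 + 5 = -1)
(109 + b)² = (109 - 1)² = 108² = 11664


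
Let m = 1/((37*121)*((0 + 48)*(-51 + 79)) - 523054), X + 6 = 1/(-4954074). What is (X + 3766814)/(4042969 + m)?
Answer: 51262209434472665447/55020463908726156039 ≈ 0.93169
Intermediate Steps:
X = -29724445/4954074 (X = -6 + 1/(-4954074) = -6 - 1/4954074 = -29724445/4954074 ≈ -6.0000)
m = 1/5494034 (m = 1/(4477*(48*28) - 523054) = 1/(4477*1344 - 523054) = 1/(6017088 - 523054) = 1/5494034 ≈ 1.8202e-7)
(X + 3766814)/(4042969 + m) = (-29724445/4954074 + 3766814)/(4042969 + 1/5494034) = 18661045575791/(4954074*(22212209146947/5494034)) = (18661045575791/4954074)*(5494034/22212209146947) = 51262209434472665447/55020463908726156039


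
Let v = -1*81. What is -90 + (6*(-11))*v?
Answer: 5256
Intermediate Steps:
v = -81
-90 + (6*(-11))*v = -90 + (6*(-11))*(-81) = -90 - 66*(-81) = -90 + 5346 = 5256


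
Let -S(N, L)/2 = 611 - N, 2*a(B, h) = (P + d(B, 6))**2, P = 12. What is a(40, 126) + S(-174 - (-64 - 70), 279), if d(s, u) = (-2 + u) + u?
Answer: -1060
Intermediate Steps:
d(s, u) = -2 + 2*u
a(B, h) = 242 (a(B, h) = (12 + (-2 + 2*6))**2/2 = (12 + (-2 + 12))**2/2 = (12 + 10)**2/2 = (1/2)*22**2 = (1/2)*484 = 242)
S(N, L) = -1222 + 2*N (S(N, L) = -2*(611 - N) = -1222 + 2*N)
a(40, 126) + S(-174 - (-64 - 70), 279) = 242 + (-1222 + 2*(-174 - (-64 - 70))) = 242 + (-1222 + 2*(-174 - 1*(-134))) = 242 + (-1222 + 2*(-174 + 134)) = 242 + (-1222 + 2*(-40)) = 242 + (-1222 - 80) = 242 - 1302 = -1060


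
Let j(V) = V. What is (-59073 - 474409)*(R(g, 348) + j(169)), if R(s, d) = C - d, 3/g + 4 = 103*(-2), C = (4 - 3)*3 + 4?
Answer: 91758904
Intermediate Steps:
C = 7 (C = 1*3 + 4 = 3 + 4 = 7)
g = -1/70 (g = 3/(-4 + 103*(-2)) = 3/(-4 - 206) = 3/(-210) = 3*(-1/210) = -1/70 ≈ -0.014286)
R(s, d) = 7 - d
(-59073 - 474409)*(R(g, 348) + j(169)) = (-59073 - 474409)*((7 - 1*348) + 169) = -533482*((7 - 348) + 169) = -533482*(-341 + 169) = -533482*(-172) = 91758904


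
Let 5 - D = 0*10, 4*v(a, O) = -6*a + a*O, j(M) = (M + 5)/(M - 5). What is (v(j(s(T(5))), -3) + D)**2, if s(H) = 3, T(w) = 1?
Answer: 196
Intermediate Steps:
j(M) = (5 + M)/(-5 + M)
v(a, O) = -3*a/2 + O*a/4 (v(a, O) = (-6*a + a*O)/4 = (-6*a + O*a)/4 = -3*a/2 + O*a/4)
D = 5 (D = 5 - 0*10 = 5 - 1*0 = 5 + 0 = 5)
(v(j(s(T(5))), -3) + D)**2 = (((5 + 3)/(-5 + 3))*(-6 - 3)/4 + 5)**2 = ((1/4)*(8/(-2))*(-9) + 5)**2 = ((1/4)*(-1/2*8)*(-9) + 5)**2 = ((1/4)*(-4)*(-9) + 5)**2 = (9 + 5)**2 = 14**2 = 196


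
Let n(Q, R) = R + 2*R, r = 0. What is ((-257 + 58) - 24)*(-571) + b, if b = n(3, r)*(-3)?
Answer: 127333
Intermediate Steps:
n(Q, R) = 3*R
b = 0 (b = (3*0)*(-3) = 0*(-3) = 0)
((-257 + 58) - 24)*(-571) + b = ((-257 + 58) - 24)*(-571) + 0 = (-199 - 24)*(-571) + 0 = -223*(-571) + 0 = 127333 + 0 = 127333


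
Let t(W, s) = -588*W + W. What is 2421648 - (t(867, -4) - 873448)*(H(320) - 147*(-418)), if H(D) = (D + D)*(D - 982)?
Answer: -500741528570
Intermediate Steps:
t(W, s) = -587*W
H(D) = 2*D*(-982 + D) (H(D) = (2*D)*(-982 + D) = 2*D*(-982 + D))
2421648 - (t(867, -4) - 873448)*(H(320) - 147*(-418)) = 2421648 - (-587*867 - 873448)*(2*320*(-982 + 320) - 147*(-418)) = 2421648 - (-508929 - 873448)*(2*320*(-662) + 61446) = 2421648 - (-1382377)*(-423680 + 61446) = 2421648 - (-1382377)*(-362234) = 2421648 - 1*500743950218 = 2421648 - 500743950218 = -500741528570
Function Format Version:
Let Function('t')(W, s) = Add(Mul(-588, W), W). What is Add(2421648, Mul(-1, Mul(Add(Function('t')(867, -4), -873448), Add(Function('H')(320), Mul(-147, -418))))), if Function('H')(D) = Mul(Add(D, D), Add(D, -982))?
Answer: -500741528570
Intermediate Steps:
Function('t')(W, s) = Mul(-587, W)
Function('H')(D) = Mul(2, D, Add(-982, D)) (Function('H')(D) = Mul(Mul(2, D), Add(-982, D)) = Mul(2, D, Add(-982, D)))
Add(2421648, Mul(-1, Mul(Add(Function('t')(867, -4), -873448), Add(Function('H')(320), Mul(-147, -418))))) = Add(2421648, Mul(-1, Mul(Add(Mul(-587, 867), -873448), Add(Mul(2, 320, Add(-982, 320)), Mul(-147, -418))))) = Add(2421648, Mul(-1, Mul(Add(-508929, -873448), Add(Mul(2, 320, -662), 61446)))) = Add(2421648, Mul(-1, Mul(-1382377, Add(-423680, 61446)))) = Add(2421648, Mul(-1, Mul(-1382377, -362234))) = Add(2421648, Mul(-1, 500743950218)) = Add(2421648, -500743950218) = -500741528570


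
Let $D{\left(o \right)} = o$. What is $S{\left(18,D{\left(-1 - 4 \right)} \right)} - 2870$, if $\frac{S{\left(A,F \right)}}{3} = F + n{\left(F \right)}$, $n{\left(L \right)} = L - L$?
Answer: $-2885$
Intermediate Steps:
$n{\left(L \right)} = 0$
$S{\left(A,F \right)} = 3 F$ ($S{\left(A,F \right)} = 3 \left(F + 0\right) = 3 F$)
$S{\left(18,D{\left(-1 - 4 \right)} \right)} - 2870 = 3 \left(-1 - 4\right) - 2870 = 3 \left(-5\right) - 2870 = -15 - 2870 = -2885$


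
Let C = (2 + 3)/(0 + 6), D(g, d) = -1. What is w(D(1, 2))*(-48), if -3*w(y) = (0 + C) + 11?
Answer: 568/3 ≈ 189.33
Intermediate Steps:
C = ⅚ (C = 5/6 = 5*(⅙) = ⅚ ≈ 0.83333)
w(y) = -71/18 (w(y) = -((0 + ⅚) + 11)/3 = -(⅚ + 11)/3 = -⅓*71/6 = -71/18)
w(D(1, 2))*(-48) = -71/18*(-48) = 568/3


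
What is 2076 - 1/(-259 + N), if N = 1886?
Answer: 3377651/1627 ≈ 2076.0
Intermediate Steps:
2076 - 1/(-259 + N) = 2076 - 1/(-259 + 1886) = 2076 - 1/1627 = 3377651/1627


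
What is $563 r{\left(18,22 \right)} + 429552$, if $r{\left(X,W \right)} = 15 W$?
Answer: $615342$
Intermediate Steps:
$563 r{\left(18,22 \right)} + 429552 = 563 \cdot 15 \cdot 22 + 429552 = 563 \cdot 330 + 429552 = 185790 + 429552 = 615342$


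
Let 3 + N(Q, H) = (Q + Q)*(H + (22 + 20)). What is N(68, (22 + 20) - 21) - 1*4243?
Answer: 4322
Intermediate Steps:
N(Q, H) = -3 + 2*Q*(42 + H) (N(Q, H) = -3 + (Q + Q)*(H + (22 + 20)) = -3 + (2*Q)*(H + 42) = -3 + (2*Q)*(42 + H) = -3 + 2*Q*(42 + H))
N(68, (22 + 20) - 21) - 1*4243 = (-3 + 84*68 + 2*((22 + 20) - 21)*68) - 1*4243 = (-3 + 5712 + 2*(42 - 21)*68) - 4243 = (-3 + 5712 + 2*21*68) - 4243 = (-3 + 5712 + 2856) - 4243 = 8565 - 4243 = 4322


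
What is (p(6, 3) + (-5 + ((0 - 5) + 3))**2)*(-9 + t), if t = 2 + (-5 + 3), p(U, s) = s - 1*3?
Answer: -441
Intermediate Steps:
p(U, s) = -3 + s (p(U, s) = s - 3 = -3 + s)
t = 0 (t = 2 - 2 = 0)
(p(6, 3) + (-5 + ((0 - 5) + 3))**2)*(-9 + t) = ((-3 + 3) + (-5 + ((0 - 5) + 3))**2)*(-9 + 0) = (0 + (-5 + (-5 + 3))**2)*(-9) = (0 + (-5 - 2)**2)*(-9) = (0 + (-7)**2)*(-9) = (0 + 49)*(-9) = 49*(-9) = -441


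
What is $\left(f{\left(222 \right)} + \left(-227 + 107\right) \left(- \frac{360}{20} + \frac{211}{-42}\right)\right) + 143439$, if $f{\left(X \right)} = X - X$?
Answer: $\frac{1023413}{7} \approx 1.462 \cdot 10^{5}$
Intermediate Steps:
$f{\left(X \right)} = 0$
$\left(f{\left(222 \right)} + \left(-227 + 107\right) \left(- \frac{360}{20} + \frac{211}{-42}\right)\right) + 143439 = \left(0 + \left(-227 + 107\right) \left(- \frac{360}{20} + \frac{211}{-42}\right)\right) + 143439 = \left(0 - 120 \left(\left(-360\right) \frac{1}{20} + 211 \left(- \frac{1}{42}\right)\right)\right) + 143439 = \left(0 - 120 \left(-18 - \frac{211}{42}\right)\right) + 143439 = \left(0 - - \frac{19340}{7}\right) + 143439 = \left(0 + \frac{19340}{7}\right) + 143439 = \frac{19340}{7} + 143439 = \frac{1023413}{7}$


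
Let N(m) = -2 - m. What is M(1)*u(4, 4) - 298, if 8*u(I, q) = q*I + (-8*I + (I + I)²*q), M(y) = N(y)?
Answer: -388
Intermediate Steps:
M(y) = -2 - y
u(I, q) = -I + q*I²/2 + I*q/8 (u(I, q) = (q*I + (-8*I + (I + I)²*q))/8 = (I*q + (-8*I + (2*I)²*q))/8 = (I*q + (-8*I + (4*I²)*q))/8 = (I*q + (-8*I + 4*q*I²))/8 = (-8*I + I*q + 4*q*I²)/8 = -I + q*I²/2 + I*q/8)
M(1)*u(4, 4) - 298 = (-2 - 1*1)*((⅛)*4*(-8 + 4 + 4*4*4)) - 298 = (-2 - 1)*((⅛)*4*(-8 + 4 + 64)) - 298 = -3*4*60/8 - 298 = -3*30 - 298 = -90 - 298 = -388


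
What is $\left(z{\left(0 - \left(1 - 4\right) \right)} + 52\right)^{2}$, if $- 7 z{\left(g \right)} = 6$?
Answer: $\frac{128164}{49} \approx 2615.6$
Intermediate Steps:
$z{\left(g \right)} = - \frac{6}{7}$ ($z{\left(g \right)} = \left(- \frac{1}{7}\right) 6 = - \frac{6}{7}$)
$\left(z{\left(0 - \left(1 - 4\right) \right)} + 52\right)^{2} = \left(- \frac{6}{7} + 52\right)^{2} = \left(\frac{358}{7}\right)^{2} = \frac{128164}{49}$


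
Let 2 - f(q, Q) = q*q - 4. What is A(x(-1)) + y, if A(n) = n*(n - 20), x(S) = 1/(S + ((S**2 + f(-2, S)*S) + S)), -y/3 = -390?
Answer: 10591/9 ≈ 1176.8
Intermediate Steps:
y = 1170 (y = -3*(-390) = 1170)
f(q, Q) = 6 - q**2 (f(q, Q) = 2 - (q*q - 4) = 2 - (q**2 - 4) = 2 - (-4 + q**2) = 2 + (4 - q**2) = 6 - q**2)
x(S) = 1/(S**2 + 4*S) (x(S) = 1/(S + ((S**2 + (6 - 1*(-2)**2)*S) + S)) = 1/(S + ((S**2 + (6 - 1*4)*S) + S)) = 1/(S + ((S**2 + (6 - 4)*S) + S)) = 1/(S + ((S**2 + 2*S) + S)) = 1/(S + (S**2 + 3*S)) = 1/(S**2 + 4*S))
A(n) = n*(-20 + n)
A(x(-1)) + y = (1/((-1)*(4 - 1)))*(-20 + 1/((-1)*(4 - 1))) + 1170 = (-1/3)*(-20 - 1/3) + 1170 = (-1*1/3)*(-20 - 1*1/3) + 1170 = -(-20 - 1/3)/3 + 1170 = -1/3*(-61/3) + 1170 = 61/9 + 1170 = 10591/9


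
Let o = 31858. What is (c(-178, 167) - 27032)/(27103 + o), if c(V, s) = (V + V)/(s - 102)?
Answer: -1757436/3832465 ≈ -0.45857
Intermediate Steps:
c(V, s) = 2*V/(-102 + s) (c(V, s) = (2*V)/(-102 + s) = 2*V/(-102 + s))
(c(-178, 167) - 27032)/(27103 + o) = (2*(-178)/(-102 + 167) - 27032)/(27103 + 31858) = (2*(-178)/65 - 27032)/58961 = (2*(-178)*(1/65) - 27032)*(1/58961) = (-356/65 - 27032)*(1/58961) = -1757436/65*1/58961 = -1757436/3832465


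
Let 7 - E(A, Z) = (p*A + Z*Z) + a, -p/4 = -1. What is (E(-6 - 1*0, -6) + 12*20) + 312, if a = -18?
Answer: 565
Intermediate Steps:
p = 4 (p = -4*(-1) = 4)
E(A, Z) = 25 - Z**2 - 4*A (E(A, Z) = 7 - ((4*A + Z*Z) - 18) = 7 - ((4*A + Z**2) - 18) = 7 - ((Z**2 + 4*A) - 18) = 7 - (-18 + Z**2 + 4*A) = 7 + (18 - Z**2 - 4*A) = 25 - Z**2 - 4*A)
(E(-6 - 1*0, -6) + 12*20) + 312 = ((25 - 1*(-6)**2 - 4*(-6 - 1*0)) + 12*20) + 312 = ((25 - 1*36 - 4*(-6 + 0)) + 240) + 312 = ((25 - 36 - 4*(-6)) + 240) + 312 = ((25 - 36 + 24) + 240) + 312 = (13 + 240) + 312 = 253 + 312 = 565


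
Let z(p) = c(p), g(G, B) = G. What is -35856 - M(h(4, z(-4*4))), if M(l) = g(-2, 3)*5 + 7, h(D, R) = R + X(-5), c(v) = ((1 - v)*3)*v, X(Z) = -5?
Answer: -35853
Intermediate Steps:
c(v) = v*(3 - 3*v) (c(v) = (3 - 3*v)*v = v*(3 - 3*v))
z(p) = 3*p*(1 - p)
h(D, R) = -5 + R (h(D, R) = R - 5 = -5 + R)
M(l) = -3 (M(l) = -2*5 + 7 = -10 + 7 = -3)
-35856 - M(h(4, z(-4*4))) = -35856 - 1*(-3) = -35856 + 3 = -35853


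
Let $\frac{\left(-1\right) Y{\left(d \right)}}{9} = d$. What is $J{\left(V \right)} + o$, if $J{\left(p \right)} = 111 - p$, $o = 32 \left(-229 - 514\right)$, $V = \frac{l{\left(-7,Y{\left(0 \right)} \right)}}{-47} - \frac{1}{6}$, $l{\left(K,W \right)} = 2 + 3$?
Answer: $- \frac{6673453}{282} \approx -23665.0$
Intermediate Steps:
$Y{\left(d \right)} = - 9 d$
$l{\left(K,W \right)} = 5$
$V = - \frac{77}{282}$ ($V = \frac{5}{-47} - \frac{1}{6} = 5 \left(- \frac{1}{47}\right) - \frac{1}{6} = - \frac{5}{47} - \frac{1}{6} = - \frac{77}{282} \approx -0.27305$)
$o = -23776$ ($o = 32 \left(-229 - 514\right) = 32 \left(-743\right) = -23776$)
$J{\left(V \right)} + o = \left(111 - - \frac{77}{282}\right) - 23776 = \left(111 + \frac{77}{282}\right) - 23776 = \frac{31379}{282} - 23776 = - \frac{6673453}{282}$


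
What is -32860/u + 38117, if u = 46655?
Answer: 11473005/301 ≈ 38116.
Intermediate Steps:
-32860/u + 38117 = -32860/46655 + 38117 = -32860*1/46655 + 38117 = -212/301 + 38117 = 11473005/301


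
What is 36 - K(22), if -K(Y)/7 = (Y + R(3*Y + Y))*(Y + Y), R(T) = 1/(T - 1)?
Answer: 592952/87 ≈ 6815.5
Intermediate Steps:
R(T) = 1/(-1 + T)
K(Y) = -14*Y*(Y + 1/(-1 + 4*Y)) (K(Y) = -7*(Y + 1/(-1 + (3*Y + Y)))*(Y + Y) = -7*(Y + 1/(-1 + 4*Y))*2*Y = -14*Y*(Y + 1/(-1 + 4*Y)))
36 - K(22) = 36 - 14*22*(-1 + 22 - 4*22²)/(-1 + 4*22) = 36 - 14*22*(-1 + 22 - 4*484)/(-1 + 88) = 36 - 14*22*(-1 + 22 - 1936)/87 = 36 - 14*22*(-1915)/87 = 36 - 1*(-589820/87) = 36 + 589820/87 = 592952/87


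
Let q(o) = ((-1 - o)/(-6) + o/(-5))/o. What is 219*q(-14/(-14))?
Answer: 146/5 ≈ 29.200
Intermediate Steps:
q(o) = (⅙ - o/30)/o (q(o) = ((-1 - o)*(-⅙) + o*(-⅕))/o = ((⅙ + o/6) - o/5)/o = (⅙ - o/30)/o)
219*q(-14/(-14)) = 219*((5 - (-14)/(-14))/(30*((-14/(-14))))) = 219*((5 - (-14)*(-1)/14)/(30*((-14*(-1/14))))) = 219*((1/30)*(5 - 1*1)/1) = 219*((1/30)*1*(5 - 1)) = 219*((1/30)*1*4) = 219*(2/15) = 146/5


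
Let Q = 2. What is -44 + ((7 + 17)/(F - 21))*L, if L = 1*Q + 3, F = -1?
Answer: -544/11 ≈ -49.455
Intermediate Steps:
L = 5 (L = 1*2 + 3 = 2 + 3 = 5)
-44 + ((7 + 17)/(F - 21))*L = -44 + ((7 + 17)/(-1 - 21))*5 = -44 + (24/(-22))*5 = -44 + (24*(-1/22))*5 = -44 - 12/11*5 = -44 - 60/11 = -544/11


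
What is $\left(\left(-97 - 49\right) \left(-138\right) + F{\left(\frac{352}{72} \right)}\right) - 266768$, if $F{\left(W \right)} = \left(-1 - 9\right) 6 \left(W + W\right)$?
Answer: $- \frac{741620}{3} \approx -2.4721 \cdot 10^{5}$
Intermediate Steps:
$F{\left(W \right)} = - 120 W$ ($F{\left(W \right)} = \left(-10\right) 6 \cdot 2 W = - 60 \cdot 2 W = - 120 W$)
$\left(\left(-97 - 49\right) \left(-138\right) + F{\left(\frac{352}{72} \right)}\right) - 266768 = \left(\left(-97 - 49\right) \left(-138\right) - 120 \cdot \frac{352}{72}\right) - 266768 = \left(\left(-146\right) \left(-138\right) - 120 \cdot 352 \cdot \frac{1}{72}\right) - 266768 = \left(20148 - \frac{1760}{3}\right) - 266768 = \frac{58684}{3} - 266768 = - \frac{741620}{3}$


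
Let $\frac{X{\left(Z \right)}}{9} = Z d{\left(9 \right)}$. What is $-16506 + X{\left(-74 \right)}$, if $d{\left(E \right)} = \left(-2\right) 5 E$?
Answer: $43434$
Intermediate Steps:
$d{\left(E \right)} = - 10 E$
$X{\left(Z \right)} = - 810 Z$ ($X{\left(Z \right)} = 9 Z \left(\left(-10\right) 9\right) = 9 Z \left(-90\right) = 9 \left(- 90 Z\right) = - 810 Z$)
$-16506 + X{\left(-74 \right)} = -16506 - -59940 = -16506 + 59940 = 43434$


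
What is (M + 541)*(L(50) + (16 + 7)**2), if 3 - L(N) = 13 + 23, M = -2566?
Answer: -1004400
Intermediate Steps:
L(N) = -33 (L(N) = 3 - (13 + 23) = 3 - 1*36 = 3 - 36 = -33)
(M + 541)*(L(50) + (16 + 7)**2) = (-2566 + 541)*(-33 + (16 + 7)**2) = -2025*(-33 + 23**2) = -2025*(-33 + 529) = -2025*496 = -1004400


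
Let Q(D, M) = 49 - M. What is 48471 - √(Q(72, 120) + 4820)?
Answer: 48471 - √4749 ≈ 48402.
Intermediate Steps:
48471 - √(Q(72, 120) + 4820) = 48471 - √((49 - 1*120) + 4820) = 48471 - √((49 - 120) + 4820) = 48471 - √(-71 + 4820) = 48471 - √4749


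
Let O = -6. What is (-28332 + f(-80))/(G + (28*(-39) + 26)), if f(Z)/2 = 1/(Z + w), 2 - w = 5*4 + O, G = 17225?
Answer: -1303273/743314 ≈ -1.7533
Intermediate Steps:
w = -12 (w = 2 - (5*4 - 6) = 2 - (20 - 6) = 2 - 1*14 = 2 - 14 = -12)
f(Z) = 2/(-12 + Z) (f(Z) = 2/(Z - 12) = 2/(-12 + Z))
(-28332 + f(-80))/(G + (28*(-39) + 26)) = (-28332 + 2/(-12 - 80))/(17225 + (28*(-39) + 26)) = (-28332 + 2/(-92))/(17225 + (-1092 + 26)) = (-28332 + 2*(-1/92))/(17225 - 1066) = (-28332 - 1/46)/16159 = -1303273/46*1/16159 = -1303273/743314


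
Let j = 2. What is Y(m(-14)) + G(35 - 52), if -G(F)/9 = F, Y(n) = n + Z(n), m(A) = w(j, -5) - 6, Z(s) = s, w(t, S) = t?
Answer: 145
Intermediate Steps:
m(A) = -4 (m(A) = 2 - 6 = -4)
Y(n) = 2*n (Y(n) = n + n = 2*n)
G(F) = -9*F
Y(m(-14)) + G(35 - 52) = 2*(-4) - 9*(35 - 52) = -8 - 9*(-17) = -8 + 153 = 145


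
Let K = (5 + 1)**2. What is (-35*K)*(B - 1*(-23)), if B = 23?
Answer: -57960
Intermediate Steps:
K = 36 (K = 6**2 = 36)
(-35*K)*(B - 1*(-23)) = (-35*36)*(23 - 1*(-23)) = -1260*(23 + 23) = -1260*46 = -57960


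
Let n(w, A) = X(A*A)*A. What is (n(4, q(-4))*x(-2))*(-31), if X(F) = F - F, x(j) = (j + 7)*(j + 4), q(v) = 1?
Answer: 0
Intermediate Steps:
x(j) = (4 + j)*(7 + j) (x(j) = (7 + j)*(4 + j) = (4 + j)*(7 + j))
X(F) = 0
n(w, A) = 0 (n(w, A) = 0*A = 0)
(n(4, q(-4))*x(-2))*(-31) = (0*(28 + (-2)² + 11*(-2)))*(-31) = (0*(28 + 4 - 22))*(-31) = (0*10)*(-31) = 0*(-31) = 0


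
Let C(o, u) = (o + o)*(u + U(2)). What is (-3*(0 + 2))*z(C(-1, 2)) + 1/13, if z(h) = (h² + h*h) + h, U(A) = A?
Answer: -9359/13 ≈ -719.92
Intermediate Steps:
C(o, u) = 2*o*(2 + u) (C(o, u) = (o + o)*(u + 2) = (2*o)*(2 + u) = 2*o*(2 + u))
z(h) = h + 2*h² (z(h) = (h² + h²) + h = 2*h² + h = h + 2*h²)
(-3*(0 + 2))*z(C(-1, 2)) + 1/13 = (-3*(0 + 2))*((2*(-1)*(2 + 2))*(1 + 2*(2*(-1)*(2 + 2)))) + 1/13 = (-3*2)*((2*(-1)*4)*(1 + 2*(2*(-1)*4))) + 1/13 = -(-48)*(1 + 2*(-8)) + 1/13 = -(-48)*(1 - 16) + 1/13 = -(-48)*(-15) + 1/13 = -6*120 + 1/13 = -720 + 1/13 = -9359/13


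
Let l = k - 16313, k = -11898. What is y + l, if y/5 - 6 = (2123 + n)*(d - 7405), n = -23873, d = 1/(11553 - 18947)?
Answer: 2977066862968/3697 ≈ 8.0527e+8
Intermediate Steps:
d = -1/7394 (d = 1/(-7394) = -1/7394 ≈ -0.00013524)
y = 2977171159035/3697 (y = 30 + 5*((2123 - 23873)*(-1/7394 - 7405)) = 30 + 5*(-21750*(-54752571/7394)) = 30 + 5*(595434209625/3697) = 30 + 2977171048125/3697 = 2977171159035/3697 ≈ 8.0529e+8)
l = -28211 (l = -11898 - 16313 = -28211)
y + l = 2977171159035/3697 - 28211 = 2977066862968/3697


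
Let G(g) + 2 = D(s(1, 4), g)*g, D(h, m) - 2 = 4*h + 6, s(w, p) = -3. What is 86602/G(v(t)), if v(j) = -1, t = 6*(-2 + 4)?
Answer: 43301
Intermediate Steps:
t = 12 (t = 6*2 = 12)
D(h, m) = 8 + 4*h (D(h, m) = 2 + (4*h + 6) = 2 + (6 + 4*h) = 8 + 4*h)
G(g) = -2 - 4*g (G(g) = -2 + (8 + 4*(-3))*g = -2 + (8 - 12)*g = -2 - 4*g)
86602/G(v(t)) = 86602/(-2 - 4*(-1)) = 86602/(-2 + 4) = 86602/2 = 86602*(½) = 43301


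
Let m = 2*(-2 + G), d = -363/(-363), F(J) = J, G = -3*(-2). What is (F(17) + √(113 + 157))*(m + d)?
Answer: 153 + 27*√30 ≈ 300.89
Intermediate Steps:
G = 6
d = 1 (d = -363*(-1/363) = 1)
m = 8 (m = 2*(-2 + 6) = 2*4 = 8)
(F(17) + √(113 + 157))*(m + d) = (17 + √(113 + 157))*(8 + 1) = (17 + √270)*9 = (17 + 3*√30)*9 = 153 + 27*√30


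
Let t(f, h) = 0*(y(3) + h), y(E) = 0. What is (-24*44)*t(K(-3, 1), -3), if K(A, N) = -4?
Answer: 0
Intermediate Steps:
t(f, h) = 0 (t(f, h) = 0*(0 + h) = 0*h = 0)
(-24*44)*t(K(-3, 1), -3) = -24*44*0 = -1056*0 = 0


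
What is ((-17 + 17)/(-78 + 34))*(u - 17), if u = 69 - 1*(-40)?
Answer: 0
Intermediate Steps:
u = 109 (u = 69 + 40 = 109)
((-17 + 17)/(-78 + 34))*(u - 17) = ((-17 + 17)/(-78 + 34))*(109 - 17) = (0/(-44))*92 = (0*(-1/44))*92 = 0*92 = 0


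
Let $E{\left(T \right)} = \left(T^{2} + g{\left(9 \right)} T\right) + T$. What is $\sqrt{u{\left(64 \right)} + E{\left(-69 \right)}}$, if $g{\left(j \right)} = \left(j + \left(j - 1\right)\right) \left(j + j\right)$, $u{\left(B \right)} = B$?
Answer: $i \sqrt{16358} \approx 127.9 i$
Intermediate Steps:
$g{\left(j \right)} = 2 j \left(-1 + 2 j\right)$ ($g{\left(j \right)} = \left(j + \left(j - 1\right)\right) 2 j = \left(j + \left(-1 + j\right)\right) 2 j = \left(-1 + 2 j\right) 2 j = 2 j \left(-1 + 2 j\right)$)
$E{\left(T \right)} = T^{2} + 307 T$ ($E{\left(T \right)} = \left(T^{2} + 2 \cdot 9 \left(-1 + 2 \cdot 9\right) T\right) + T = \left(T^{2} + 2 \cdot 9 \left(-1 + 18\right) T\right) + T = \left(T^{2} + 2 \cdot 9 \cdot 17 T\right) + T = \left(T^{2} + 306 T\right) + T = T^{2} + 307 T$)
$\sqrt{u{\left(64 \right)} + E{\left(-69 \right)}} = \sqrt{64 - 69 \left(307 - 69\right)} = \sqrt{64 - 16422} = \sqrt{-16358} = i \sqrt{16358}$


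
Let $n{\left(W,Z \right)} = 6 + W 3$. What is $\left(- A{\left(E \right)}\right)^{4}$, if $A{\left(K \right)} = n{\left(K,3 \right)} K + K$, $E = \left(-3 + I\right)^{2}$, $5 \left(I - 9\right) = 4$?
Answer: $\frac{314534306576787383741706496}{152587890625} \approx 2.0613 \cdot 10^{15}$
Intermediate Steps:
$I = \frac{49}{5}$ ($I = 9 + \frac{1}{5} \cdot 4 = 9 + \frac{4}{5} = \frac{49}{5} \approx 9.8$)
$E = \frac{1156}{25}$ ($E = \left(-3 + \frac{49}{5}\right)^{2} = \left(\frac{34}{5}\right)^{2} = \frac{1156}{25} \approx 46.24$)
$n{\left(W,Z \right)} = 6 + 3 W$
$A{\left(K \right)} = K + K \left(6 + 3 K\right)$ ($A{\left(K \right)} = \left(6 + 3 K\right) K + K = K \left(6 + 3 K\right) + K = K + K \left(6 + 3 K\right)$)
$\left(- A{\left(E \right)}\right)^{4} = \left(- \frac{1156 \left(7 + 3 \cdot \frac{1156}{25}\right)}{25}\right)^{4} = \left(- \frac{1156 \left(7 + \frac{3468}{25}\right)}{25}\right)^{4} = \left(- \frac{1156 \cdot 3643}{25 \cdot 25}\right)^{4} = \left(\left(-1\right) \frac{4211308}{625}\right)^{4} = \left(- \frac{4211308}{625}\right)^{4} = \frac{314534306576787383741706496}{152587890625}$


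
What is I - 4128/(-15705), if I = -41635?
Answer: -217957849/5235 ≈ -41635.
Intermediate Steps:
I - 4128/(-15705) = -41635 - 4128/(-15705) = -41635 - 4128*(-1)/15705 = -41635 - 1*(-1376/5235) = -41635 + 1376/5235 = -217957849/5235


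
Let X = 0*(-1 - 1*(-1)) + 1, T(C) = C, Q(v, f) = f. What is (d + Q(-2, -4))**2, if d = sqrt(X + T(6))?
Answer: (4 - sqrt(7))**2 ≈ 1.8340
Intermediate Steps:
X = 1 (X = 0*(-1 + 1) + 1 = 0*0 + 1 = 0 + 1 = 1)
d = sqrt(7) (d = sqrt(1 + 6) = sqrt(7) ≈ 2.6458)
(d + Q(-2, -4))**2 = (sqrt(7) - 4)**2 = (-4 + sqrt(7))**2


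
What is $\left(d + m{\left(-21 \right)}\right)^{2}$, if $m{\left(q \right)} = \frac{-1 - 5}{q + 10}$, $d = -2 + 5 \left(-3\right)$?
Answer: $\frac{32761}{121} \approx 270.75$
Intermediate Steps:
$d = -17$ ($d = -2 - 15 = -17$)
$m{\left(q \right)} = - \frac{6}{10 + q}$
$\left(d + m{\left(-21 \right)}\right)^{2} = \left(-17 - \frac{6}{10 - 21}\right)^{2} = \left(-17 - \frac{6}{-11}\right)^{2} = \left(-17 - - \frac{6}{11}\right)^{2} = \left(-17 + \frac{6}{11}\right)^{2} = \left(- \frac{181}{11}\right)^{2} = \frac{32761}{121}$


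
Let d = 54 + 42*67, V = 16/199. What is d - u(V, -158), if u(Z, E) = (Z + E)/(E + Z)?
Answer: 2867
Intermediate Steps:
V = 16/199 (V = 16*(1/199) = 16/199 ≈ 0.080402)
d = 2868 (d = 54 + 2814 = 2868)
u(Z, E) = 1 (u(Z, E) = (E + Z)/(E + Z) = 1)
d - u(V, -158) = 2868 - 1*1 = 2868 - 1 = 2867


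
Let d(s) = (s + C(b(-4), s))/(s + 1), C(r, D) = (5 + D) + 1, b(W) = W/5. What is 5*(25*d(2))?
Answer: 1250/3 ≈ 416.67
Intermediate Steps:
b(W) = W/5 (b(W) = W*(⅕) = W/5)
C(r, D) = 6 + D
d(s) = (6 + 2*s)/(1 + s) (d(s) = (s + (6 + s))/(s + 1) = (6 + 2*s)/(1 + s))
5*(25*d(2)) = 5*(25*(2*(3 + 2)/(1 + 2))) = 5*(25*(2*5/3)) = 5*(25*(2*(⅓)*5)) = 5*(25*(10/3)) = 5*(250/3) = 1250/3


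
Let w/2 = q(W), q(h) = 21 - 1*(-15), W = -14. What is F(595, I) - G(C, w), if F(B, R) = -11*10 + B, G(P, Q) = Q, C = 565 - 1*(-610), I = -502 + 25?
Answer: 413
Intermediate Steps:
I = -477
q(h) = 36 (q(h) = 21 + 15 = 36)
w = 72 (w = 2*36 = 72)
C = 1175 (C = 565 + 610 = 1175)
F(B, R) = -110 + B
F(595, I) - G(C, w) = (-110 + 595) - 1*72 = 485 - 72 = 413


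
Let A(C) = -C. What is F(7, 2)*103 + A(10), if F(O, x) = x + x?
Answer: 402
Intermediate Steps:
F(O, x) = 2*x
F(7, 2)*103 + A(10) = (2*2)*103 - 1*10 = 4*103 - 10 = 412 - 10 = 402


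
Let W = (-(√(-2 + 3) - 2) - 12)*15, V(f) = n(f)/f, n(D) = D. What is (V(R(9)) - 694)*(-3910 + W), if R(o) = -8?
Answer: 2823975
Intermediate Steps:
V(f) = 1 (V(f) = f/f = 1)
W = -165 (W = (-(√1 - 2) - 12)*15 = (-(1 - 2) - 12)*15 = (-1*(-1) - 12)*15 = (1 - 12)*15 = -11*15 = -165)
(V(R(9)) - 694)*(-3910 + W) = (1 - 694)*(-3910 - 165) = -693*(-4075) = 2823975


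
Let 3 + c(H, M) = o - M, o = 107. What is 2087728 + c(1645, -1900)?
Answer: 2089732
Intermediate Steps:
c(H, M) = 104 - M (c(H, M) = -3 + (107 - M) = 104 - M)
2087728 + c(1645, -1900) = 2087728 + (104 - 1*(-1900)) = 2087728 + (104 + 1900) = 2087728 + 2004 = 2089732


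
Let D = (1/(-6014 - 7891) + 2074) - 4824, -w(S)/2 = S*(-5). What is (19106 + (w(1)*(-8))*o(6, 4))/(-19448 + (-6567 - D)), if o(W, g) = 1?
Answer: -132278265/161749912 ≈ -0.81779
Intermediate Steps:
w(S) = 10*S (w(S) = -2*S*(-5) = -(-10)*S = 10*S)
D = -38238751/13905 (D = (1/(-13905) + 2074) - 4824 = (-1/13905 + 2074) - 4824 = 28838969/13905 - 4824 = -38238751/13905 ≈ -2750.0)
(19106 + (w(1)*(-8))*o(6, 4))/(-19448 + (-6567 - D)) = (19106 + ((10*1)*(-8))*1)/(-19448 + (-6567 - 1*(-38238751/13905))) = (19106 + (10*(-8))*1)/(-19448 + (-6567 + 38238751/13905)) = (19106 - 80*1)/(-19448 - 53075384/13905) = (19106 - 80)/(-323499824/13905) = 19026*(-13905/323499824) = -132278265/161749912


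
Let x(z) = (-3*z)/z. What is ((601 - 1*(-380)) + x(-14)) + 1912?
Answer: 2890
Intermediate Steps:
x(z) = -3
((601 - 1*(-380)) + x(-14)) + 1912 = ((601 - 1*(-380)) - 3) + 1912 = ((601 + 380) - 3) + 1912 = (981 - 3) + 1912 = 978 + 1912 = 2890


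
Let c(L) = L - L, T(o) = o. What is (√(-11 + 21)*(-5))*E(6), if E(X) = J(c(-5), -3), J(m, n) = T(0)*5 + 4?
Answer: -20*√10 ≈ -63.246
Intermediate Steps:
c(L) = 0
J(m, n) = 4 (J(m, n) = 0*5 + 4 = 0 + 4 = 4)
E(X) = 4
(√(-11 + 21)*(-5))*E(6) = (√(-11 + 21)*(-5))*4 = (√10*(-5))*4 = -5*√10*4 = -20*√10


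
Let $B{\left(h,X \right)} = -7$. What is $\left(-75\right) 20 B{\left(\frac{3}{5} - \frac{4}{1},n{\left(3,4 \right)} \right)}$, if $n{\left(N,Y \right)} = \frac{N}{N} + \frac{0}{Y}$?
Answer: $10500$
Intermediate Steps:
$n{\left(N,Y \right)} = 1$ ($n{\left(N,Y \right)} = 1 + 0 = 1$)
$\left(-75\right) 20 B{\left(\frac{3}{5} - \frac{4}{1},n{\left(3,4 \right)} \right)} = \left(-75\right) 20 \left(-7\right) = \left(-1500\right) \left(-7\right) = 10500$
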